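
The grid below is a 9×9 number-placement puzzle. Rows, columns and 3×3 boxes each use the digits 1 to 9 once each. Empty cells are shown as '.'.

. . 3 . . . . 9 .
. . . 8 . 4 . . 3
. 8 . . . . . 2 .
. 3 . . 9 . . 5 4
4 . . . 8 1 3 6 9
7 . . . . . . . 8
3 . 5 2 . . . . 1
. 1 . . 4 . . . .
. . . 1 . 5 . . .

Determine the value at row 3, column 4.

3

row 5, column 3 = 2: row 5 has {1,3,4,6,8,9}; col 3 has {3,5}; box has {3,4,7} → only 2 remains.
row 6, column 8 = 1: row 6 has {7,8}; col 8 has {2,5,6,9}; box has {3,4,5,6,8,9} → only 1 remains.
row 2, column 8 = 7: row 2 has {3,4,8}; col 8 has {1,2,5,6,9}; box has {2,3,9} → only 7 remains.
row 5, column 2 = 5: row 5 has {1,2,3,4,6,8,9}; col 2 has {1,3,8}; box has {2,3,4,7} → only 5 remains.
row 5, column 4 = 7: row 5 has {1,2,3,4,5,6,8,9}; col 4 has {1,2,8}; box has {1,8,9} → only 7 remains.
row 6, column 7 = 2: row 6 has {1,7,8}; col 7 has {3}; box has {1,3,4,5,6,8,9} → only 2 remains.
row 4, column 4 = 6: row 4 has {3,4,5,9}; col 4 has {1,2,7,8}; box has {1,7,8,9} → only 6 remains.
row 4, column 6 = 2: row 4 has {3,4,5,6,9}; col 6 has {1,4,5}; box has {1,6,7,8,9} → only 2 remains.
row 4, column 7 = 7: row 4 has {2,3,4,5,6,9}; col 7 has {2,3}; box has {1,2,3,4,5,6,8,9} → only 7 remains.
row 6, column 6 = 3: row 6 has {1,2,7,8}; col 6 has {1,2,4,5}; box has {1,2,6,7,8,9} → only 3 remains.
row 1, column 4 = 5: row 1 has {3,9}; col 4 has {1,2,6,7,8}; box has {4,8} → only 5 remains.
row 1, column 9 = 6: row 1 has {3,5,9}; col 9 has {1,3,4,8,9}; box has {2,3,7,9} → only 6 remains.
row 3, column 9 = 5: row 3 has {2,8}; col 9 has {1,3,4,6,8,9}; box has {2,3,6,7,9} → only 5 remains.
row 6, column 4 = 4: row 6 has {1,2,3,7,8}; col 4 has {1,2,5,6,7,8}; box has {1,2,3,6,7,8,9} → only 4 remains.
row 6, column 5 = 5: row 6 has {1,2,3,4,7,8}; col 5 has {4,8,9}; box has {1,2,3,4,6,7,8,9} → only 5 remains.
row 1, column 6 = 7: row 1 has {3,5,6,9}; col 6 has {1,2,3,4,5}; box has {4,5,8} → only 7 remains.
row 2, column 7 = 1: row 2 has {3,4,7,8}; col 7 has {2,3,7}; box has {2,3,5,6,7,9} → only 1 remains.
row 3, column 7 = 4: row 3 has {2,5,8}; col 7 has {1,2,3,7}; box has {1,2,3,5,6,7,9} → only 4 remains.
row 1, column 7 = 8: row 1 has {3,5,6,7,9}; col 7 has {1,2,3,4,7}; box has {1,2,3,4,5,6,7,9} → only 8 remains.
row 1, column 2 = 4: in row 1, 4 can only go here (every other open cell in that row sees a 4).
row 2, column 1 = 5: in row 2, 5 can only go here (every other open cell in that row sees a 5).
row 3, column 3 = 7: in row 3, 7 can only go here (every other open cell in that row sees a 7).
row 7, column 8 = 4: in row 7, 4 can only go here (every other open cell in that row sees a 4).
row 7, column 6 = 8: in row 7, 8 can only go here (every other open cell in that row sees an 8).
row 8, column 7 = 5: in row 8, 5 can only go here (every other open cell in that row sees a 5).
row 8, column 9 = 7: in row 8, 7 can only go here (every other open cell in that row sees a 7).
row 9, column 9 = 2: row 9 has {1,5}; col 9 has {1,3,4,5,6,7,8,9}; box has {1,4,5,7} → only 2 remains.
row 8, column 1 = 2: in row 8, 2 can only go here (every other open cell in that row sees a 2).
row 1, column 1 = 1: row 1 has {3,4,5,6,7,8,9}; col 1 has {2,3,4,5,7}; box has {3,4,5,7,8} → only 1 remains.
row 1, column 5 = 2: row 1 has {1,3,4,5,6,7,8,9}; col 5 has {4,5,8,9}; box has {4,5,7,8} → only 2 remains.
row 2, column 5 = 6: row 2 has {1,3,4,5,7,8}; col 5 has {2,4,5,8,9}; box has {2,4,5,7,8} → only 6 remains.
row 3, column 6 = 9: row 3 has {2,4,5,7,8}; col 6 has {1,2,3,4,5,7,8}; box has {2,4,5,6,7,8} → only 9 remains.
row 4, column 1 = 8: row 4 has {2,3,4,5,6,7,9}; col 1 has {1,2,3,4,5,7}; box has {2,3,4,5,7} → only 8 remains.
row 4, column 3 = 1: row 4 has {2,3,4,5,6,7,8,9}; col 3 has {2,3,5,7}; box has {2,3,4,5,7,8} → only 1 remains.
row 7, column 5 = 7: row 7 has {1,2,3,4,5,8}; col 5 has {2,4,5,6,8,9}; box has {1,2,4,5,8} → only 7 remains.
row 8, column 6 = 6: row 8 has {1,2,4,5,7}; col 6 has {1,2,3,4,5,7,8,9}; box has {1,2,4,5,7,8} → only 6 remains.
row 9, column 5 = 3: row 9 has {1,2,5}; col 5 has {2,4,5,6,7,8,9}; box has {1,2,4,5,6,7,8} → only 3 remains.
row 9, column 8 = 8: row 9 has {1,2,3,5}; col 8 has {1,2,4,5,6,7,9}; box has {1,2,4,5,7} → only 8 remains.
row 2, column 3 = 9: row 2 has {1,3,4,5,6,7,8}; col 3 has {1,2,3,5,7}; box has {1,3,4,5,7,8} → only 9 remains.
row 3, column 1 = 6: row 3 has {2,4,5,7,8,9}; col 1 has {1,2,3,4,5,7,8}; box has {1,3,4,5,7,8,9} → only 6 remains.
row 3, column 4 = 3: row 3 has {2,4,5,6,7,8,9}; col 4 has {1,2,4,5,6,7,8}; box has {2,4,5,6,7,8,9} → only 3 remains.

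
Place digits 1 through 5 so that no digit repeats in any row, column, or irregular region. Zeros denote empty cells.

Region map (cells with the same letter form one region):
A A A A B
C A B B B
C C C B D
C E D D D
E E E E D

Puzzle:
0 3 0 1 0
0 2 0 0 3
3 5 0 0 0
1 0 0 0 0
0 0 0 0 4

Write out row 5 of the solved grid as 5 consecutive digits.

21534

r2c1 = 4 (sole candidate).
r2c4 = 5 (sole candidate).
r3c3 = 2 (sole candidate).
r3c4 = 4 (sole candidate).
r3c5 = 1 (sole candidate).
r4c2 = 4 (sole candidate).
r5c2 = 1: row 5 has {4}; col 2 has {2,3,4,5}; region has {4} → only 1 remains.
r1c1 = 5 (sole candidate).
r1c3 = 4 (sole candidate).
r1c5 = 2 (sole candidate).
r2c3 = 1 (sole candidate).
r4c5 = 5 (sole candidate).
r5c1 = 2: row 5 has {1,4}; col 1 has {1,3,4,5}; region has {1,4} → only 2 remains.
r5c4 = 3: row 5 has {1,2,4}; col 4 has {1,4,5}; region has {1,2,4} → only 3 remains.
r4c3 = 3 (sole candidate).
r4c4 = 2 (sole candidate).
r5c3 = 5: row 5 has {1,2,3,4}; col 3 has {1,2,3,4}; region has {1,2,3,4} → only 5 remains.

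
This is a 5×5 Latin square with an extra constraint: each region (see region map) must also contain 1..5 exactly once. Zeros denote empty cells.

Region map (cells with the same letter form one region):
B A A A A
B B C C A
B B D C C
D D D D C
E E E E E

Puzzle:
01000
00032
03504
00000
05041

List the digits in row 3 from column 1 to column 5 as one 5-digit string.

13524

r1c4 = 5 (sole candidate).
r1c5 = 3 (sole candidate).
r2c2 = 4 (sole candidate).
r2c3 = 1 (sole candidate).
r3c4 = 2: row 3 has {3,4,5}; col 4 has {3,4,5}; region has {1,3,4} → only 2 remains.
r4c2 = 2 (sole candidate).
r4c4 = 1 (sole candidate).
r4c5 = 5 (sole candidate).
r1c1 = 2 (sole candidate).
r1c3 = 4 (sole candidate).
r2c1 = 5 (sole candidate).
r3c1 = 1: row 3 has {2,3,4,5}; col 1 has {2,5}; region has {2,3,4,5} → only 1 remains.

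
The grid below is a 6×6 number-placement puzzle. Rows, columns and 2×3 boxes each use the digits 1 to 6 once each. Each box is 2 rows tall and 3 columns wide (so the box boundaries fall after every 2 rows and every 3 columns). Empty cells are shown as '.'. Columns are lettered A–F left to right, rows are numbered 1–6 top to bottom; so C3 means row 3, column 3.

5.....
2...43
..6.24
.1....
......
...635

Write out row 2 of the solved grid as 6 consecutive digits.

261543

B2 = 6: row 2 has {2,3,4}; col 2 has {1}; box has {2,5} → only 6 remains.
C2 = 1: row 2 has {2,3,4,6}; col 3 has {6}; box has {2,5,6} → only 1 remains.
D2 = 5: row 2 has {1,2,3,4,6}; col 4 has {6}; box has {3,4} → only 5 remains.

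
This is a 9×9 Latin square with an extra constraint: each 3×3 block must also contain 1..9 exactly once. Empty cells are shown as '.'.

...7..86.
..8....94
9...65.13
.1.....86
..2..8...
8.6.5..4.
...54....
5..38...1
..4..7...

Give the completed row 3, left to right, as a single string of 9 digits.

947865213

row 3, column 3 = 7: row 3 has {1,3,5,6,9}; col 3 has {2,4,6,8}; box has {8,9} → only 7 remains.
row 3, column 7 = 2: row 3 has {1,3,5,6,7,9}; col 7 has {8}; box has {1,3,4,6,8,9} → only 2 remains.
row 8, column 3 = 9: row 8 has {1,3,5,8}; col 3 has {2,4,6,7,8}; box has {4,5} → only 9 remains.
row 1, column 9 = 5: row 1 has {6,7,8}; col 9 has {1,3,4,6}; box has {1,2,3,4,6,8,9} → only 5 remains.
row 2, column 7 = 7: row 2 has {4,8,9}; col 7 has {2,8}; box has {1,2,3,4,5,6,8,9} → only 7 remains.
row 3, column 2 = 4: row 3 has {1,2,3,5,6,7,9}; col 2 has {1}; box has {7,8,9} → only 4 remains.
row 3, column 4 = 8: row 3 has {1,2,3,4,5,6,7,9}; col 4 has {3,5,7}; box has {5,6,7} → only 8 remains.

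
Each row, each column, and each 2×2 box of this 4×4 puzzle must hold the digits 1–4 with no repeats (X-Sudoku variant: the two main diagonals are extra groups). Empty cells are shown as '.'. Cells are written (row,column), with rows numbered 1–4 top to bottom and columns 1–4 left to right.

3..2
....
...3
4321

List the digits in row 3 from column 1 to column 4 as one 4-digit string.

2143

(2,4) = 4 (sole candidate).
(3,2) = 1: row 3 has {3}; col 2 has {3}; box has {3,4}; anti-diagonal has {2,4} → only 1 remains.
(3,3) = 4: row 3 has {1,3}; col 3 has {2}; box has {1,2,3}; main diagonal has {1,3} → only 4 remains.
(1,2) = 4 (sole candidate).
(1,3) = 1 (sole candidate).
(2,2) = 2 (sole candidate).
(2,3) = 3 (sole candidate).
(3,1) = 2: row 3 has {1,3,4}; col 1 has {3,4}; box has {1,3,4} → only 2 remains.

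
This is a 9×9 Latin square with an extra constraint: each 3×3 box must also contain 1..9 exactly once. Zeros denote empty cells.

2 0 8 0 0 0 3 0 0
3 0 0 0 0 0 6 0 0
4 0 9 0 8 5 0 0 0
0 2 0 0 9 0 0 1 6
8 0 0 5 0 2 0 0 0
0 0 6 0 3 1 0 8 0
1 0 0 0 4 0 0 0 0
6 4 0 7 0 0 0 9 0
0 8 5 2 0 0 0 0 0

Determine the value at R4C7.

4

R6C4 = 4: row 6 has {1,3,6,8}; col 4 has {2,5,7}; box has {1,2,3,5,9} → only 4 remains.
R4C4 = 8: row 4 has {1,2,6,9}; col 4 has {2,4,5,7}; box has {1,2,3,4,5,9} → only 8 remains.
R4C6 = 7: row 4 has {1,2,6,8,9}; col 6 has {1,2,5}; box has {1,2,3,4,5,8,9} → only 7 remains.
R5C5 = 6: row 5 has {2,5,8}; col 5 has {3,4,8,9}; box has {1,2,3,4,5,7,8,9} → only 6 remains.
R9C5 = 1: row 9 has {2,5,8}; col 5 has {3,4,6,8,9}; box has {2,4,7} → only 1 remains.
R1C5 = 7: row 1 has {2,3,8}; col 5 has {1,3,4,6,8,9}; box has {5,8} → only 7 remains.
R2C5 = 2: row 2 has {3,6}; col 5 has {1,3,4,6,7,8,9}; box has {5,7,8} → only 2 remains.
R4C1 = 5: row 4 has {1,2,6,7,8,9}; col 1 has {1,2,3,4,6,8}; box has {2,6,8} → only 5 remains.
R4C7 = 4: row 4 has {1,2,5,6,7,8,9}; col 7 has {3,6}; box has {1,6,8} → only 4 remains.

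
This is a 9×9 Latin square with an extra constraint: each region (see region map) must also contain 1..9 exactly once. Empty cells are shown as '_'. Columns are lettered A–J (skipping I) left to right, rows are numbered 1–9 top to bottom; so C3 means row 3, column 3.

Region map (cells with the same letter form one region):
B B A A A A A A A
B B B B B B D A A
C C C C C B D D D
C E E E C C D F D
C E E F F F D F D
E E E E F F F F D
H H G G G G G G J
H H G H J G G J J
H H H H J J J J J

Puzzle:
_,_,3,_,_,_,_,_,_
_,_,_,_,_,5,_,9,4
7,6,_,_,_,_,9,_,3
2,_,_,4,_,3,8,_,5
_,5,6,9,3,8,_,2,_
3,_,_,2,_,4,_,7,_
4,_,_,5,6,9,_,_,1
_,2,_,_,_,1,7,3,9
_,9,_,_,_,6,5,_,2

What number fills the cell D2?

F3 = 2 (sole candidate).
A5 = 1 (sole candidate).
G5 = 4 (sole candidate).
J5 = 7 (sole candidate).
J6 = 6 (sole candidate).
H7 = 8 (sole candidate).
C8 = 4 (sole candidate).
E8 = 8 (sole candidate).
A9 = 8 (sole candidate).
H9 = 4 (sole candidate).
F1 = 7 (sole candidate).
J1 = 8 (sole candidate).
A2 = 6 (sole candidate).
D3 = 8 (sole candidate).
H3 = 1 (sole candidate).
E4 = 9 (sole candidate).
H4 = 6 (sole candidate).
G6 = 1 (sole candidate).
C7 = 2 (sole candidate).
G7 = 3 (sole candidate).
A8 = 5 (sole candidate).
D8 = 6 (sole candidate).
E9 = 7 (sole candidate).
A1 = 9 (sole candidate).
D1 = 1 (sole candidate).
H1 = 5 (sole candidate).
E2 = 1 (sole candidate).
G2 = 2 (sole candidate).
C3 = 5 (sole candidate).
E3 = 4 (sole candidate).
B6 = 8 (sole candidate).
C6 = 9 (sole candidate).
E6 = 5 (sole candidate).
B7 = 7 (sole candidate).
C9 = 1 (sole candidate).
D9 = 3 (sole candidate).
B1 = 4 (sole candidate).
E1 = 2 (sole candidate).
G1 = 6 (sole candidate).
B2 = 3 (sole candidate).
D2 = 7: row 2 has {1,2,3,4,5,6,9}; col 4 has {1,2,3,4,5,6,8,9}; region has {1,2,3,4,5,6,9} → only 7 remains.

7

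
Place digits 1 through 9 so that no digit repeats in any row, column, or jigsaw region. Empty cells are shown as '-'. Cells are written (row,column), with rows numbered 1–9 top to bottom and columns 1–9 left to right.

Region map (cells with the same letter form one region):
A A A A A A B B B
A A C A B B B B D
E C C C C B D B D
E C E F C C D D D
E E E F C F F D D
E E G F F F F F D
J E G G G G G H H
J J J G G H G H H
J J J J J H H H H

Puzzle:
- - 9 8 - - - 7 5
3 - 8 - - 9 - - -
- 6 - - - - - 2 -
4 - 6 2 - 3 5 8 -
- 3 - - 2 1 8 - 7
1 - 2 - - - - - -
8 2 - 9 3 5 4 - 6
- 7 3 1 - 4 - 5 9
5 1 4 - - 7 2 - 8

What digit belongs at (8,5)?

(1,2) = 4: row 1 has {5,7,8,9}; col 2 has {1,2,3,6,7}; region has {3,8,9} → only 4 remains.
(2,2) = 5: row 2 has {3,8,9}; col 2 has {1,2,3,4,6,7}; region has {3,4,8,9} → only 5 remains.
(3,6) = 8: row 3 has {2,6}; col 6 has {1,3,4,5,7,9}; region has {2,5,7,9} → only 8 remains.
(4,2) = 9: row 4 has {2,3,4,5,6,8}; col 2 has {1,2,3,4,5,6,7}; region has {2,3,6,8} → only 9 remains.
(4,9) = 1: row 4 has {2,3,4,5,6,8,9}; col 9 has {5,6,7,8,9}; region has {5,7,8} → only 1 remains.
(5,1) = 9: row 5 has {1,2,3,7,8}; col 1 has {1,3,4,5,8}; region has {1,2,3,4,6} → only 9 remains.
(5,3) = 5: row 5 has {1,2,3,7,8,9}; col 3 has {2,3,4,6,8,9}; region has {1,2,3,4,6,9} → only 5 remains.
(6,2) = 8: row 6 has {1,2}; col 2 has {1,2,3,4,5,6,7,9}; region has {1,2,3,4,5,6,9} → only 8 remains.
(6,6) = 6: row 6 has {1,2,8}; col 6 has {1,3,4,5,7,8,9}; region has {1,2,8} → only 6 remains.
(7,3) = 7: row 7 has {2,3,4,5,6,8,9}; col 3 has {2,3,4,5,6,8,9}; region has {1,2,3,4,5,9} → only 7 remains.
(7,8) = 1: row 7 has {2,3,4,5,6,7,8,9}; col 8 has {2,5,7,8}; region has {2,4,5,6,7,8,9} → only 1 remains.
(8,7) = 6: row 8 has {1,3,4,5,7,9}; col 7 has {2,4,5,8}; region has {1,2,3,4,5,7,9} → only 6 remains.
(9,4) = 6: row 9 has {1,2,4,5,7,8}; col 4 has {1,2,8,9}; region has {1,3,4,5,7,8} → only 6 remains.
(9,5) = 9: row 9 has {1,2,4,5,6,7,8}; col 5 has {2,3}; region has {1,3,4,5,6,7,8} → only 9 remains.
(9,8) = 3: row 9 has {1,2,4,5,6,7,8,9}; col 8 has {1,2,5,7,8}; region has {1,2,4,5,6,7,8,9} → only 3 remains.
(1,6) = 2: row 1 has {4,5,7,8,9}; col 6 has {1,3,4,5,6,7,8,9}; region has {3,4,5,8,9} → only 2 remains.
(2,4) = 7: row 2 has {3,5,8,9}; col 4 has {1,2,6,8,9}; region has {2,3,4,5,8,9} → only 7 remains.
(2,7) = 1: row 2 has {3,5,7,8,9}; col 7 has {2,4,5,6,8}; region has {2,5,7,8,9} → only 1 remains.
(3,1) = 7: row 3 has {2,6,8}; col 1 has {1,3,4,5,8,9}; region has {1,2,3,4,5,6,8,9} → only 7 remains.
(3,3) = 1: row 3 has {2,6,7,8}; col 3 has {2,3,4,5,6,7,8,9}; region has {2,3,6,8,9} → only 1 remains.
(4,5) = 7: row 4 has {1,2,3,4,5,6,8,9}; col 5 has {2,3,9}; region has {1,2,3,6,8,9} → only 7 remains.
(5,4) = 4: row 5 has {1,2,3,5,7,8,9}; col 4 has {1,2,6,7,8,9}; region has {1,2,6,8} → only 4 remains.
(5,8) = 6: row 5 has {1,2,3,4,5,7,8,9}; col 8 has {1,2,3,5,7,8}; region has {1,5,7,8} → only 6 remains.
(6,5) = 5: row 6 has {1,2,6,8}; col 5 has {2,3,7,9}; region has {1,2,4,6,8} → only 5 remains.
(6,8) = 9: row 6 has {1,2,5,6,8}; col 8 has {1,2,3,5,6,7,8}; region has {1,2,4,5,6,8} → only 9 remains.
(8,1) = 2: row 8 has {1,3,4,5,6,7,9}; col 1 has {1,3,4,5,7,8,9}; region has {1,3,4,5,6,7,8,9} → only 2 remains.
(8,5) = 8: row 8 has {1,2,3,4,5,6,7,9}; col 5 has {2,3,5,7,9}; region has {1,2,3,4,5,6,7,9} → only 8 remains.

8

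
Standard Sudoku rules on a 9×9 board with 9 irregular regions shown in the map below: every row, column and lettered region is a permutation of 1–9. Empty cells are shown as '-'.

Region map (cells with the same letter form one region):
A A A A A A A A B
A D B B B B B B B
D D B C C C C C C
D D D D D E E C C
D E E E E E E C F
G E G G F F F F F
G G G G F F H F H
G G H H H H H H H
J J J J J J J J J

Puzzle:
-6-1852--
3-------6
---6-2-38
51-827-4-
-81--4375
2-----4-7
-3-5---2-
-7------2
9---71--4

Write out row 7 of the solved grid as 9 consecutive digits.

row 1, column 8 = 9 (sole candidate).
row 1, column 9 = 3 (sole candidate).
row 4, column 9 = 9 (sole candidate).
row 5, column 1 = 6 (sole candidate).
row 5, column 5 = 9 (sole candidate).
row 6, column 2 = 5 (sole candidate).
row 6, column 4 = 9 (sole candidate).
row 7, column 9 = 1: row 7 has {2,3,5}; col 9 has {2,3,4,5,6,7,8,9}; region has {2} → only 1 remains.
row 9, column 2 = 2 (sole candidate).
row 9, column 4 = 3 (sole candidate).
row 4, column 3 = 3 (sole candidate).
row 4, column 7 = 6 (sole candidate).
row 5, column 4 = 2 (sole candidate).
row 7, column 5 = 6: row 7 has {1,2,3,5}; col 5 has {2,7,8,9}; region has {2,4,5,7} → only 6 remains.
row 8, column 4 = 4 (sole candidate).
row 2, column 4 = 7 (sole candidate).
row 2, column 3 = 2 (hidden single in row 2).
row 3, column 1 = 7 (hidden single in row 3).
row 1, column 1 = 4 (sole candidate).
row 1, column 3 = 7 (sole candidate).
row 7, column 1 = 8: row 7 has {1,2,3,5,6}; col 1 has {2,3,4,5,6,7,9}; region has {2,3,5,7,9} → only 8 remains.
row 7, column 3 = 4: row 7 has {1,2,3,5,6,8}; col 3 has {1,2,3,7}; region has {2,3,5,7,8,9} → only 4 remains.
row 7, column 6 = 9: row 7 has {1,2,3,4,5,6,8}; col 6 has {1,2,4,5,7}; region has {2,4,5,6,7} → only 9 remains.
row 7, column 7 = 7: row 7 has {1,2,3,4,5,6,8,9}; col 7 has {2,3,4,6}; region has {1,2,4} → only 7 remains.

834569721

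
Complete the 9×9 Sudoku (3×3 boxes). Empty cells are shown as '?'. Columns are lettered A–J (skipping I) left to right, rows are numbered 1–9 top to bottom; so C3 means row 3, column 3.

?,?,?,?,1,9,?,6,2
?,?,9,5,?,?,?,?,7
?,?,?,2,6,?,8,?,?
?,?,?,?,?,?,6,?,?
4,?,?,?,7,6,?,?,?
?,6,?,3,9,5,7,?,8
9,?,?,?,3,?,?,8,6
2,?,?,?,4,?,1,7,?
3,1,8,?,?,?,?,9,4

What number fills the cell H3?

E2 = 8: row 2 has {5,7,9}; col 5 has {1,3,4,6,7,9}; box has {1,2,5,6,9} → only 8 remains.
E4 = 2: row 4 has {6}; col 5 has {1,3,4,6,7,8,9}; box has {3,5,6,7,9} → only 2 remains.
A6 = 1: row 6 has {3,5,6,7,8,9}; col 1 has {2,3,4,9}; box has {4,6} → only 1 remains.
C6 = 2: row 6 has {1,3,5,6,7,8,9}; col 3 has {8,9}; box has {1,4,6} → only 2 remains.
H6 = 4: row 6 has {1,2,3,5,6,7,8,9}; col 8 has {6,7,8,9}; box has {6,7,8} → only 4 remains.
B8 = 5: row 8 has {1,2,4,7}; col 2 has {1,6}; box has {1,2,3,8,9} → only 5 remains.
C8 = 6: row 8 has {1,2,4,5,7}; col 3 has {2,8,9}; box has {1,2,3,5,8,9} → only 6 remains.
F8 = 8: row 8 has {1,2,4,5,6,7}; col 6 has {5,6,9}; box has {3,4} → only 8 remains.
J8 = 3: row 8 has {1,2,4,5,6,7,8}; col 9 has {2,4,6,7,8}; box has {1,4,6,7,8,9} → only 3 remains.
E9 = 5: row 9 has {1,3,4,8,9}; col 5 has {1,2,3,4,6,7,8,9}; box has {3,4,8} → only 5 remains.
G9 = 2: row 9 has {1,3,4,5,8,9}; col 7 has {1,6,7,8}; box has {1,3,4,6,7,8,9} → only 2 remains.
A2 = 6: row 2 has {5,7,8,9}; col 1 has {1,2,3,4,9}; box has {9} → only 6 remains.
G7 = 5: row 7 has {3,6,8,9}; col 7 has {1,2,6,7,8}; box has {1,2,3,4,6,7,8,9} → only 5 remains.
D8 = 9: row 8 has {1,2,3,4,5,6,7,8}; col 4 has {2,3,5}; box has {3,4,5,8} → only 9 remains.
F9 = 7: row 9 has {1,2,3,4,5,8,9}; col 6 has {5,6,8,9}; box has {3,4,5,8,9} → only 7 remains.
D7 = 1: row 7 has {3,5,6,8,9}; col 4 has {2,3,5,9}; box has {3,4,5,7,8,9} → only 1 remains.
F7 = 2: row 7 has {1,3,5,6,8,9}; col 6 has {5,6,7,8,9}; box has {1,3,4,5,7,8,9} → only 2 remains.
D9 = 6: row 9 has {1,2,3,4,5,7,8,9}; col 4 has {1,2,3,5,9}; box has {1,2,3,4,5,7,8,9} → only 6 remains.
D5 = 8: row 5 has {4,6,7}; col 4 has {1,2,3,5,6,9}; box has {2,3,5,6,7,9} → only 8 remains.
D4 = 4: row 4 has {2,6}; col 4 has {1,2,3,5,6,8,9}; box has {2,3,5,6,7,8,9} → only 4 remains.
F4 = 1: row 4 has {2,4,6}; col 6 has {2,5,6,7,8,9}; box has {2,3,4,5,6,7,8,9} → only 1 remains.
D1 = 7: row 1 has {1,2,6,9}; col 4 has {1,2,3,4,5,6,8,9}; box has {1,2,5,6,8,9} → only 7 remains.
H2 = 1: in row 2, 1 can only go here (every other open cell in that row sees a 1).
B2 = 2: in row 2, 2 can only go here (every other open cell in that row sees a 2).
C3 = 1: in row 3, 1 can only go here (every other open cell in that row sees a 1).
J3 = 9: in row 3, 9 can only go here (every other open cell in that row sees a 9).
J4 = 5: row 4 has {1,2,4,6}; col 9 has {2,3,4,6,7,8,9}; box has {4,6,7,8} → only 5 remains.
J5 = 1: row 5 has {4,6,7,8}; col 9 has {2,3,4,5,6,7,8,9}; box has {4,5,6,7,8} → only 1 remains.
H4 = 3: row 4 has {1,2,4,5,6}; col 8 has {1,4,6,7,8,9}; box has {1,4,5,6,7,8} → only 3 remains.
G5 = 9: row 5 has {1,4,6,7,8}; col 7 has {1,2,5,6,7,8}; box has {1,3,4,5,6,7,8} → only 9 remains.
H5 = 2: row 5 has {1,4,6,7,8,9}; col 8 has {1,3,4,6,7,8,9}; box has {1,3,4,5,6,7,8,9} → only 2 remains.
H3 = 5: row 3 has {1,2,6,8,9}; col 8 has {1,2,3,4,6,7,8,9}; box has {1,2,6,7,8,9} → only 5 remains.

5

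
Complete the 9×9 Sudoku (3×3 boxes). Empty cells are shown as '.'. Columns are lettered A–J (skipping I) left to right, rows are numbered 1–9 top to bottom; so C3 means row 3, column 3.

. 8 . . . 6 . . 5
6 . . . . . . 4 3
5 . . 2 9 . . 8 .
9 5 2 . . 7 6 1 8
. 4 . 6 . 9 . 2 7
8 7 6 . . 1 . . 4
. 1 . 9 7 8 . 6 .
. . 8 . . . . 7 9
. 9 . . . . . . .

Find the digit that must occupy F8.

3

H1 = 9: row 1 has {5,6,8}; col 8 has {1,2,4,6,7,8}; box has {3,4,5,8} → only 9 remains.
B2 = 2: row 2 has {3,4,6}; col 2 has {1,4,5,7,8,9}; box has {5,6,8} → only 2 remains.
F2 = 5: row 2 has {2,3,4,6}; col 6 has {1,6,7,8,9}; box has {2,6,9} → only 5 remains.
B3 = 3: row 3 has {2,5,8,9}; col 2 has {1,2,4,5,7,8,9}; box has {2,5,6,8} → only 3 remains.
F3 = 4: row 3 has {2,3,5,8,9}; col 6 has {1,5,6,7,8,9}; box has {2,5,6,9} → only 4 remains.
J7 = 2: row 7 has {1,6,7,8,9}; col 9 has {3,4,5,7,8,9}; box has {6,7,9} → only 2 remains.
B8 = 6: row 8 has {7,8,9}; col 2 has {1,2,3,4,5,7,8,9}; box has {1,8,9} → only 6 remains.
J9 = 1: row 9 has {9}; col 9 has {2,3,4,5,7,8,9}; box has {2,6,7,9} → only 1 remains.
J3 = 6: row 3 has {2,3,4,5,8,9}; col 9 has {1,2,3,4,5,7,8,9}; box has {3,4,5,8,9} → only 6 remains.
G1 = 2: in row 1, 2 can only go here (every other open cell in that row sees a 2).
C2 = 9: in row 2, 9 can only go here (every other open cell in that row sees a 9).
E5 = 8: in row 5, 8 can only go here (every other open cell in that row sees an 8).
E2 = 1: row 2 has {2,3,4,5,6,9}; col 5 has {7,8,9}; box has {2,4,5,6,9} → only 1 remains.
G2 = 7: row 2 has {1,2,3,4,5,6,9}; col 7 has {2,6}; box has {2,3,4,5,6,8,9} → only 7 remains.
G3 = 1: row 3 has {2,3,4,5,6,8,9}; col 7 has {2,6,7}; box has {2,3,4,5,6,7,8,9} → only 1 remains.
E1 = 3: row 1 has {2,5,6,8,9}; col 5 has {1,7,8,9}; box has {1,2,4,5,6,9} → only 3 remains.
D2 = 8: row 2 has {1,2,3,4,5,6,7,9}; col 4 has {2,6,9}; box has {1,2,3,4,5,6,9} → only 8 remains.
C3 = 7: row 3 has {1,2,3,4,5,6,8,9}; col 3 has {2,6,8,9}; box has {2,3,5,6,8,9} → only 7 remains.
E4 = 4: row 4 has {1,2,5,6,7,8,9}; col 5 has {1,3,7,8,9}; box has {1,6,7,8,9} → only 4 remains.
D1 = 7: row 1 has {2,3,5,6,8,9}; col 4 has {2,6,8,9}; box has {1,2,3,4,5,6,8,9} → only 7 remains.
D4 = 3: row 4 has {1,2,4,5,6,7,8,9}; col 4 has {2,6,7,8,9}; box has {1,4,6,7,8,9} → only 3 remains.
D6 = 5: row 6 has {1,4,6,7,8}; col 4 has {2,3,6,7,8,9}; box has {1,3,4,6,7,8,9} → only 5 remains.
E6 = 2: row 6 has {1,4,5,6,7,8}; col 5 has {1,3,4,7,8,9}; box has {1,3,4,5,6,7,8,9} → only 2 remains.
H6 = 3: row 6 has {1,2,4,5,6,7,8}; col 8 has {1,2,4,6,7,8,9}; box has {1,2,4,6,7,8} → only 3 remains.
E8 = 5: row 8 has {6,7,8,9}; col 5 has {1,2,3,4,7,8,9}; box has {7,8,9} → only 5 remains.
D9 = 4: row 9 has {1,9}; col 4 has {2,3,5,6,7,8,9}; box has {5,7,8,9} → only 4 remains.
E9 = 6: row 9 has {1,4,9}; col 5 has {1,2,3,4,5,7,8,9}; box has {4,5,7,8,9} → only 6 remains.
H9 = 5: row 9 has {1,4,6,9}; col 8 has {1,2,3,4,6,7,8,9}; box has {1,2,6,7,9} → only 5 remains.
G5 = 5: row 5 has {2,4,6,7,8,9}; col 7 has {1,2,6,7}; box has {1,2,3,4,6,7,8} → only 5 remains.
G6 = 9: row 6 has {1,2,3,4,5,6,7,8}; col 7 has {1,2,5,6,7}; box has {1,2,3,4,5,6,7,8} → only 9 remains.
D8 = 1: row 8 has {5,6,7,8,9}; col 4 has {2,3,4,5,6,7,8,9}; box has {4,5,6,7,8,9} → only 1 remains.
C9 = 3: row 9 has {1,4,5,6,9}; col 3 has {2,6,7,8,9}; box has {1,6,8,9} → only 3 remains.
F9 = 2: row 9 has {1,3,4,5,6,9}; col 6 has {1,4,5,6,7,8,9}; box has {1,4,5,6,7,8,9} → only 2 remains.
G9 = 8: row 9 has {1,2,3,4,5,6,9}; col 7 has {1,2,5,6,7,9}; box has {1,2,5,6,7,9} → only 8 remains.
C5 = 1: row 5 has {2,4,5,6,7,8,9}; col 3 has {2,3,6,7,8,9}; box has {2,4,5,6,7,8,9} → only 1 remains.
A7 = 4: row 7 has {1,2,6,7,8,9}; col 1 has {5,6,8,9}; box has {1,3,6,8,9} → only 4 remains.
C7 = 5: row 7 has {1,2,4,6,7,8,9}; col 3 has {1,2,3,6,7,8,9}; box has {1,3,4,6,8,9} → only 5 remains.
G7 = 3: row 7 has {1,2,4,5,6,7,8,9}; col 7 has {1,2,5,6,7,8,9}; box has {1,2,5,6,7,8,9} → only 3 remains.
A8 = 2: row 8 has {1,5,6,7,8,9}; col 1 has {4,5,6,8,9}; box has {1,3,4,5,6,8,9} → only 2 remains.
F8 = 3: row 8 has {1,2,5,6,7,8,9}; col 6 has {1,2,4,5,6,7,8,9}; box has {1,2,4,5,6,7,8,9} → only 3 remains.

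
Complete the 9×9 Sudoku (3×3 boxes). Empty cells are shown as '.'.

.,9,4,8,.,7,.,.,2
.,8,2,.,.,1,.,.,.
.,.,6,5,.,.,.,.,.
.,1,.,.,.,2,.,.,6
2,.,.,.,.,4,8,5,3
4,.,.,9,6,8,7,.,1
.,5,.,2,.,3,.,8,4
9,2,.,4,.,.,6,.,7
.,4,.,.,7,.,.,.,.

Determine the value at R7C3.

R1C5 = 3: row 1 has {2,4,7,8,9}; col 5 has {6,7}; box has {1,5,7,8} → only 3 remains.
R2C4 = 6: row 2 has {1,2,8}; col 4 has {2,4,5,8,9}; box has {1,3,5,7,8} → only 6 remains.
R3C6 = 9: row 3 has {5,6}; col 6 has {1,2,3,4,7,8}; box has {1,3,5,6,7,8} → only 9 remains.
R3C9 = 8: row 3 has {5,6,9}; col 9 has {1,2,3,4,6,7}; box has {2} → only 8 remains.
R4C5 = 5: row 4 has {1,2,6}; col 5 has {3,6,7}; box has {2,4,6,8,9} → only 5 remains.
R5C5 = 1: row 5 has {2,3,4,5,8}; col 5 has {3,5,6,7}; box has {2,4,5,6,8,9} → only 1 remains.
R6C2 = 3: row 6 has {1,4,6,7,8,9}; col 2 has {1,2,4,5,8,9}; box has {1,2,4} → only 3 remains.
R6C3 = 5: row 6 has {1,3,4,6,7,8,9}; col 3 has {2,4,6}; box has {1,2,3,4} → only 5 remains.
R6C8 = 2: row 6 has {1,3,4,5,6,7,8,9}; col 8 has {5,8}; box has {1,3,5,6,7,8} → only 2 remains.
R7C5 = 9: row 7 has {2,3,4,5,8}; col 5 has {1,3,5,6,7}; box has {2,3,4,7} → only 9 remains.
R7C7 = 1: row 7 has {2,3,4,5,8,9}; col 7 has {6,7,8}; box has {4,6,7,8} → only 1 remains.
R8C5 = 8: row 8 has {2,4,6,7,9}; col 5 has {1,3,5,6,7,9}; box has {2,3,4,7,9} → only 8 remains.
R8C6 = 5: row 8 has {2,4,6,7,8,9}; col 6 has {1,2,3,4,7,8,9}; box has {2,3,4,7,8,9} → only 5 remains.
R8C8 = 3: row 8 has {2,4,5,6,7,8,9}; col 8 has {2,5,8}; box has {1,4,6,7,8} → only 3 remains.
R9C4 = 1: row 9 has {4,7}; col 4 has {2,4,5,6,8,9}; box has {2,3,4,5,7,8,9} → only 1 remains.
R9C6 = 6: row 9 has {1,4,7}; col 6 has {1,2,3,4,5,7,8,9}; box has {1,2,3,4,5,7,8,9} → only 6 remains.
R9C8 = 9: row 9 has {1,4,6,7}; col 8 has {2,3,5,8}; box has {1,3,4,6,7,8} → only 9 remains.
R9C9 = 5: row 9 has {1,4,6,7,9}; col 9 has {1,2,3,4,6,7,8}; box has {1,3,4,6,7,8,9} → only 5 remains.
R1C7 = 5: row 1 has {2,3,4,7,8,9}; col 7 has {1,6,7,8}; box has {2,8} → only 5 remains.
R2C5 = 4: row 2 has {1,2,6,8}; col 5 has {1,3,5,6,7,8,9}; box has {1,3,5,6,7,8,9} → only 4 remains.
R2C8 = 7: row 2 has {1,2,4,6,8}; col 8 has {2,3,5,8,9}; box has {2,5,8} → only 7 remains.
R2C9 = 9: row 2 has {1,2,4,6,7,8}; col 9 has {1,2,3,4,5,6,7,8}; box has {2,5,7,8} → only 9 remains.
R3C2 = 7: row 3 has {5,6,8,9}; col 2 has {1,2,3,4,5,8,9}; box has {2,4,6,8,9} → only 7 remains.
R3C5 = 2: row 3 has {5,6,7,8,9}; col 5 has {1,3,4,5,6,7,8,9}; box has {1,3,4,5,6,7,8,9} → only 2 remains.
R4C8 = 4: row 4 has {1,2,5,6}; col 8 has {2,3,5,7,8,9}; box has {1,2,3,5,6,7,8} → only 4 remains.
R5C2 = 6: row 5 has {1,2,3,4,5,8}; col 2 has {1,2,3,4,5,7,8,9}; box has {1,2,3,4,5} → only 6 remains.
R5C4 = 7: row 5 has {1,2,3,4,5,6,8}; col 4 has {1,2,4,5,6,8,9}; box has {1,2,4,5,6,8,9} → only 7 remains.
R7C3 = 7: row 7 has {1,2,3,4,5,8,9}; col 3 has {2,4,5,6}; box has {2,4,5,9} → only 7 remains.

7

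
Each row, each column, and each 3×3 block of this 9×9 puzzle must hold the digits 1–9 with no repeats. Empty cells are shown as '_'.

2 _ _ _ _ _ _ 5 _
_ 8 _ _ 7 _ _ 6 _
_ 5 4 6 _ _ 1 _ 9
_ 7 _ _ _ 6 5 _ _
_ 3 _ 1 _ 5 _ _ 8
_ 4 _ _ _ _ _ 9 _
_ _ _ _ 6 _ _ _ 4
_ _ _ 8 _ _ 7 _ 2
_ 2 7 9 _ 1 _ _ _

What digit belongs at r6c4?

7

r2c9 = 3: row 2 has {6,7,8}; col 9 has {2,4,8,9}; box has {1,5,6,9} → only 3 remains.
r4c9 = 1: row 4 has {5,6,7}; col 9 has {2,3,4,8,9}; box has {5,8,9} → only 1 remains.
r1c9 = 7: row 1 has {2,5}; col 9 has {1,2,3,4,8,9}; box has {1,3,5,6,9} → only 7 remains.
r6c9 = 6: row 6 has {4,9}; col 9 has {1,2,3,4,7,8,9}; box has {1,5,8,9} → only 6 remains.
r9c9 = 5: row 9 has {1,2,7,9}; col 9 has {1,2,3,4,6,7,8,9}; box has {2,4,7} → only 5 remains.
r2c4 = 5: in row 2, 5 can only go here (every other open cell in that row sees a 5).
r3c1 = 7: in row 3, 7 can only go here (every other open cell in that row sees a 7).
r5c8 = 7: in row 5, 7 can only go here (every other open cell in that row sees a 7).
r1c5 = 1: in column 5, 1 can only go here (every other open cell in that column sees a 1).
r8c5 = 5: in column 5, 5 can only go here (every other open cell in that column sees a 5).
r9c7 = 6: in column 7, 6 can only go here (every other open cell in that column sees a 6).
r7c7 = 9: in column 7, 9 can only go here (every other open cell in that column sees a 9).
r7c2 = 1: row 7 has {4,6,9}; col 2 has {2,3,4,5,7,8}; box has {2,7} → only 1 remains.
r8c8 = 1: in row 8, 1 can only go here (every other open cell in that row sees a 1).
r1c7 = 8: in column 7, 8 can only go here (every other open cell in that column sees an 8).
r6c7 = 3: in column 7, 3 can only go here (every other open cell in that column sees a 3).
r3c8 = 2: row 3 has {1,4,5,6,7,9}; col 8 has {1,5,6,7,9}; box has {1,3,5,6,7,8,9} → only 2 remains.
r4c8 = 4: row 4 has {1,5,6,7}; col 8 has {1,2,5,6,7,9}; box has {1,3,5,6,7,8,9} → only 4 remains.
r5c7 = 2: row 5 has {1,3,5,7,8}; col 7 has {1,3,5,6,7,8,9}; box has {1,3,4,5,6,7,8,9} → only 2 remains.
r2c7 = 4: row 2 has {3,5,6,7,8}; col 7 has {1,2,3,5,6,7,8,9}; box has {1,2,3,5,6,7,8,9} → only 4 remains.
r2c6 = 2: in row 2, 2 can only go here (every other open cell in that row sees a 2).
r5c5 = 4: in row 5, 4 can only go here (every other open cell in that row sees a 4).
r9c5 = 3: row 9 has {1,2,5,6,7,9}; col 5 has {1,4,5,6,7}; box has {1,5,6,8,9} → only 3 remains.
r9c8 = 8: row 9 has {1,2,3,5,6,7,9}; col 8 has {1,2,4,5,6,7,9}; box has {1,2,4,5,6,7,9} → only 8 remains.
r3c5 = 8: row 3 has {1,2,4,5,6,7,9}; col 5 has {1,3,4,5,6,7}; box has {1,2,5,6,7} → only 8 remains.
r3c6 = 3: row 3 has {1,2,4,5,6,7,8,9}; col 6 has {1,2,5,6}; box has {1,2,5,6,7,8} → only 3 remains.
r6c5 = 2: row 6 has {3,4,6,9}; col 5 has {1,3,4,5,6,7,8}; box has {1,4,5,6} → only 2 remains.
r7c6 = 7: row 7 has {1,4,6,9}; col 6 has {1,2,3,5,6}; box has {1,3,5,6,8,9} → only 7 remains.
r7c8 = 3: row 7 has {1,4,6,7,9}; col 8 has {1,2,4,5,6,7,8,9}; box has {1,2,4,5,6,7,8,9} → only 3 remains.
r8c6 = 4: row 8 has {1,2,5,7,8}; col 6 has {1,2,3,5,6,7}; box has {1,3,5,6,7,8,9} → only 4 remains.
r9c1 = 4: row 9 has {1,2,3,5,6,7,8,9}; col 1 has {2,7}; box has {1,2,7} → only 4 remains.
r1c4 = 4: row 1 has {1,2,5,7,8}; col 4 has {1,5,6,8,9}; box has {1,2,3,5,6,7,8} → only 4 remains.
r1c6 = 9: row 1 has {1,2,4,5,7,8}; col 6 has {1,2,3,4,5,6,7}; box has {1,2,3,4,5,6,7,8} → only 9 remains.
r4c4 = 3: row 4 has {1,4,5,6,7}; col 4 has {1,4,5,6,8,9}; box has {1,2,4,5,6} → only 3 remains.
r4c5 = 9: row 4 has {1,3,4,5,6,7}; col 5 has {1,2,3,4,5,6,7,8}; box has {1,2,3,4,5,6} → only 9 remains.
r6c4 = 7: row 6 has {2,3,4,6,9}; col 4 has {1,3,4,5,6,8,9}; box has {1,2,3,4,5,6,9} → only 7 remains.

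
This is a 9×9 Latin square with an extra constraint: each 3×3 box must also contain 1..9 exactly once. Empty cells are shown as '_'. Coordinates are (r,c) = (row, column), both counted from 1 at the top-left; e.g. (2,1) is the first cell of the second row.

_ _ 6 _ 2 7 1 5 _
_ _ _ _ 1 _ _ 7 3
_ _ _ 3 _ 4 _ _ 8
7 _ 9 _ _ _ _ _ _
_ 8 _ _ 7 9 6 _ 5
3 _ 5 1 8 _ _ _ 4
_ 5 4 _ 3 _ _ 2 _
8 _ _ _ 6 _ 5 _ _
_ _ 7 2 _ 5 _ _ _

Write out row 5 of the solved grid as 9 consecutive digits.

(1,9) = 9 (sole candidate).
(3,7) = 2 (sole candidate).
(3,8) = 6 (sole candidate).
(5,4) = 4: row 5 has {5,6,7,8,9}; col 4 has {1,2,3}; box has {1,7,8,9} → only 4 remains.
(6,8) = 9 (sole candidate).
(8,6) = 1 (sole candidate).
(8,9) = 7 (sole candidate).
(1,1) = 4 (sole candidate).
(1,2) = 3 (sole candidate).
(1,4) = 8 (sole candidate).
(2,6) = 6 (sole candidate).
(2,7) = 4 (sole candidate).
(3,3) = 1 (sole candidate).
(4,5) = 5 (sole candidate).
(5,3) = 2: row 5 has {4,5,6,7,8,9}; col 3 has {1,4,5,6,7,9}; box has {3,5,7,8,9} → only 2 remains.
(6,2) = 6 (sole candidate).
(6,6) = 2 (sole candidate).
(6,7) = 7 (sole candidate).
(7,6) = 8 (sole candidate).
(7,7) = 9 (sole candidate).
(8,3) = 3 (sole candidate).
(8,4) = 9 (sole candidate).
(8,8) = 4 (sole candidate).
(9,5) = 4 (sole candidate).
(2,3) = 8 (sole candidate).
(2,4) = 5 (sole candidate).
(3,5) = 9 (sole candidate).
(4,4) = 6 (sole candidate).
(4,6) = 3 (sole candidate).
(4,7) = 8 (sole candidate).
(4,8) = 1 (sole candidate).
(4,9) = 2 (sole candidate).
(5,1) = 1: row 5 has {2,4,5,6,7,8,9}; col 1 has {3,4,7,8}; box has {2,3,5,6,7,8,9} → only 1 remains.
(5,8) = 3: row 5 has {1,2,4,5,6,7,8,9}; col 8 has {1,2,4,5,6,7,9}; box has {1,2,4,5,6,7,8,9} → only 3 remains.

182479635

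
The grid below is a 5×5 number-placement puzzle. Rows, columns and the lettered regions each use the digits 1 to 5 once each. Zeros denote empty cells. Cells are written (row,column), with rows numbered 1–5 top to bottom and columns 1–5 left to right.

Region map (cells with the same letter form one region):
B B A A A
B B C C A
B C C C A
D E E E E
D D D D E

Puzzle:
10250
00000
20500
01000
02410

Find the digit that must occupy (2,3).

(4,3) = 3: row 4 has {1}; col 3 has {2,4,5}; region has {1} → only 3 remains.
(5,5) = 5: row 5 has {1,2,4}; col 5 has {}; region has {1,3} → only 5 remains.
(2,3) = 1: row 2 has {}; col 3 has {2,3,4,5}; region has {5} → only 1 remains.

1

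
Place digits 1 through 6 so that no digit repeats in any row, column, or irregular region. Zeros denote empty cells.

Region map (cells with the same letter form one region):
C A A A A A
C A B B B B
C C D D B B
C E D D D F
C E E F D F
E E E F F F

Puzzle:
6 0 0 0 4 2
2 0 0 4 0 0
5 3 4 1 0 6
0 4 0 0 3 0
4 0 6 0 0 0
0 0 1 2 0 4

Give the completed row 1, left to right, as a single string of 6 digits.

613542

row 3, column 5 = 2: row 3 has {1,3,4,5,6}; col 5 has {3,4}; region has {4,6} → only 2 remains.
row 4, column 1 = 1: row 4 has {3,4}; col 1 has {2,4,5,6}; region has {2,3,4,5,6} → only 1 remains.
row 4, column 6 = 5: row 4 has {1,3,4}; col 6 has {2,4,6}; region has {2,4} → only 5 remains.
row 5, column 4 = 3: row 5 has {4,6}; col 4 has {1,2,4}; region has {2,4,5} → only 3 remains.
row 5, column 5 = 5: row 5 has {3,4,6}; col 5 has {2,3,4}; region has {1,3,4} → only 5 remains.
row 5, column 6 = 1: row 5 has {3,4,5,6}; col 6 has {2,4,5,6}; region has {2,3,4,5} → only 1 remains.
row 6, column 1 = 3: row 6 has {1,2,4}; col 1 has {1,2,4,5,6}; region has {1,4,6} → only 3 remains.
row 6, column 2 = 5: row 6 has {1,2,3,4}; col 2 has {3,4}; region has {1,3,4,6} → only 5 remains.
row 6, column 5 = 6: row 6 has {1,2,3,4,5}; col 5 has {2,3,4,5}; region has {1,2,3,4,5} → only 6 remains.
row 1, column 2 = 1: row 1 has {2,4,6}; col 2 has {3,4,5}; region has {2,4} → only 1 remains.
row 1, column 4 = 5: row 1 has {1,2,4,6}; col 4 has {1,2,3,4}; region has {1,2,4} → only 5 remains.
row 2, column 2 = 6: row 2 has {2,4}; col 2 has {1,3,4,5}; region has {1,2,4,5} → only 6 remains.
row 2, column 5 = 1: row 2 has {2,4,6}; col 5 has {2,3,4,5,6}; region has {2,4,6} → only 1 remains.
row 2, column 6 = 3: row 2 has {1,2,4,6}; col 6 has {1,2,4,5,6}; region has {1,2,4,6} → only 3 remains.
row 4, column 3 = 2: row 4 has {1,3,4,5}; col 3 has {1,4,6}; region has {1,3,4,5} → only 2 remains.
row 4, column 4 = 6: row 4 has {1,2,3,4,5}; col 4 has {1,2,3,4,5}; region has {1,2,3,4,5} → only 6 remains.
row 5, column 2 = 2: row 5 has {1,3,4,5,6}; col 2 has {1,3,4,5,6}; region has {1,3,4,5,6} → only 2 remains.
row 1, column 3 = 3: row 1 has {1,2,4,5,6}; col 3 has {1,2,4,6}; region has {1,2,4,5,6} → only 3 remains.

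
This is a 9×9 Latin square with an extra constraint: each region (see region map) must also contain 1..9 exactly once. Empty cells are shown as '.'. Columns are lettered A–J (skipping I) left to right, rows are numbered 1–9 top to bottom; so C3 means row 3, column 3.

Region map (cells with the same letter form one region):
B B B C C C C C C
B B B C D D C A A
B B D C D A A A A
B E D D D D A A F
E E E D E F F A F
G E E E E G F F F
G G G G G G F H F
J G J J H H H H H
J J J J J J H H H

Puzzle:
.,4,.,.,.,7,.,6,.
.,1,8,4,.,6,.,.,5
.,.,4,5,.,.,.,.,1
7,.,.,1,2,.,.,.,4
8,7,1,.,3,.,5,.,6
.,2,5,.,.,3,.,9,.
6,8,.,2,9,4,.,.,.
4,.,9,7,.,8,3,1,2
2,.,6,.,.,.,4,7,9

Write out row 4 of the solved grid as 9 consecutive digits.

E2 = 7: row 2 has {1,4,5,6,8}; col 5 has {2,3,9}; region has {1,2,4,6} → only 7 remains.
E3 = 8: row 3 has {1,4,5}; col 5 has {2,3,7,9}; region has {1,2,4,6,7} → only 8 remains.
C4 = 3: row 4 has {1,2,4,7}; col 3 has {1,4,5,6,8,9}; region has {1,2,4,6,7,8} → only 3 remains.
H4 = 8: row 4 has {1,2,3,4,7}; col 8 has {1,6,7,9}; region has {1,5} → only 8 remains.
D5 = 9: row 5 has {1,3,5,6,7,8}; col 4 has {1,2,4,5,7}; region has {1,2,3,4,6,7,8} → only 9 remains.
F5 = 2: row 5 has {1,3,5,6,7,8,9}; col 6 has {3,4,6,7,8}; region has {4,5,6,9} → only 2 remains.
H5 = 4: row 5 has {1,2,3,5,6,7,8,9}; col 8 has {1,6,7,8,9}; region has {1,5,8} → only 4 remains.
A6 = 1: row 6 has {2,3,5,9}; col 1 has {2,4,6,7,8}; region has {2,3,4,6,8,9} → only 1 remains.
D6 = 6: row 6 has {1,2,3,5,9}; col 4 has {1,2,4,5,7,9}; region has {1,2,3,5,7,8} → only 6 remains.
E6 = 4: row 6 has {1,2,3,5,6,9}; col 5 has {2,3,7,8,9}; region has {1,2,3,5,6,7,8} → only 4 remains.
C7 = 7: row 7 has {2,4,6,8,9}; col 3 has {1,3,4,5,6,8,9}; region has {1,2,3,4,6,8,9} → only 7 remains.
G7 = 1: row 7 has {2,4,6,7,8,9}; col 7 has {3,4,5}; region has {2,4,5,6,9} → only 1 remains.
H7 = 5: row 7 has {1,2,4,6,7,8,9}; col 8 has {1,4,6,7,8,9}; region has {1,2,3,4,7,8,9} → only 5 remains.
J7 = 3: row 7 has {1,2,4,5,6,7,8,9}; col 9 has {1,2,4,5,6,9}; region has {1,2,4,5,6,9} → only 3 remains.
B8 = 5: row 8 has {1,2,3,4,7,8,9}; col 2 has {1,2,4,7,8}; region has {1,2,3,4,6,7,8,9} → only 5 remains.
E8 = 6: row 8 has {1,2,3,4,5,7,8,9}; col 5 has {2,3,4,7,8,9}; region has {1,2,3,4,5,7,8,9} → only 6 remains.
B9 = 3: row 9 has {2,4,6,7,9}; col 2 has {1,2,4,5,7,8}; region has {2,4,6,7,9} → only 3 remains.
D9 = 8: row 9 has {2,3,4,6,7,9}; col 4 has {1,2,4,5,6,7,9}; region has {2,3,4,6,7,9} → only 8 remains.
C1 = 2: row 1 has {4,6,7}; col 3 has {1,3,4,5,6,7,8,9}; region has {1,4,7,8} → only 2 remains.
D1 = 3: row 1 has {2,4,6,7}; col 4 has {1,2,4,5,6,7,8,9}; region has {4,5,6,7} → only 3 remains.
E1 = 1: row 1 has {2,3,4,6,7}; col 5 has {2,3,4,6,7,8,9}; region has {3,4,5,6,7} → only 1 remains.
J1 = 8: row 1 has {1,2,3,4,6,7}; col 9 has {1,2,3,4,5,6,9}; region has {1,3,4,5,6,7} → only 8 remains.
F3 = 9: row 3 has {1,4,5,8}; col 6 has {2,3,4,6,7,8}; region has {1,4,5,8} → only 9 remains.
B4 = 9: row 4 has {1,2,3,4,7,8}; col 2 has {1,2,3,4,5,7,8}; region has {1,2,3,4,5,6,7,8} → only 9 remains.
F4 = 5: row 4 has {1,2,3,4,7,8,9}; col 6 has {2,3,4,6,7,8,9}; region has {1,2,3,4,6,7,8,9} → only 5 remains.
G4 = 6: row 4 has {1,2,3,4,5,7,8,9}; col 7 has {1,3,4,5}; region has {1,4,5,8,9} → only 6 remains.

793125684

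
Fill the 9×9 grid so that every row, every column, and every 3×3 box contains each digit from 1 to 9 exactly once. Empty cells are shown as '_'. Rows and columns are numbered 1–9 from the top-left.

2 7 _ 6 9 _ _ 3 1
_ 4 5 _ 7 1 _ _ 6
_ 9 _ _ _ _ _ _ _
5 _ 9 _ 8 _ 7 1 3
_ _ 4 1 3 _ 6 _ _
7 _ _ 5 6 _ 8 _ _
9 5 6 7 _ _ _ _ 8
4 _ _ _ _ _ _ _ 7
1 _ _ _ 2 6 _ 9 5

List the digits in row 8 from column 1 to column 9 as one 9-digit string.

482915367

r1c3 = 8: row 1 has {1,2,3,6,7,9}; col 3 has {4,5,6,9}; box has {2,4,5,7,9} → only 8 remains.
r2c1 = 3: row 2 has {1,4,5,6,7}; col 1 has {1,2,4,5,7,9}; box has {2,4,5,7,8,9} → only 3 remains.
r3c1 = 6: row 3 has {9}; col 1 has {1,2,3,4,5,7,9}; box has {2,3,4,5,7,8,9} → only 6 remains.
r3c3 = 1: row 3 has {6,9}; col 3 has {4,5,6,8,9}; box has {2,3,4,5,6,7,8,9} → only 1 remains.
r5c1 = 8: row 5 has {1,3,4,6}; col 1 has {1,2,3,4,5,6,7,9}; box has {4,5,7,9} → only 8 remains.
r5c2 = 2: row 5 has {1,3,4,6,8}; col 2 has {4,5,7,9}; box has {4,5,7,8,9} → only 2 remains.
r5c8 = 5: row 5 has {1,2,3,4,6,8}; col 8 has {1,3,9}; box has {1,3,6,7,8} → only 5 remains.
r5c9 = 9: row 5 has {1,2,3,4,5,6,8}; col 9 has {1,3,5,6,7,8}; box has {1,3,5,6,7,8} → only 9 remains.
r6c3 = 3: row 6 has {5,6,7,8}; col 3 has {1,4,5,6,8,9}; box has {2,4,5,7,8,9} → only 3 remains.
r8c3 = 2: row 8 has {4,7}; col 3 has {1,3,4,5,6,8,9}; box has {1,4,5,6,9} → only 2 remains.
r8c8 = 6: row 8 has {2,4,7}; col 8 has {1,3,5,9}; box has {5,7,8,9} → only 6 remains.
r9c3 = 7: row 9 has {1,2,5,6,9}; col 3 has {1,2,3,4,5,6,8,9}; box has {1,2,4,5,6,9} → only 7 remains.
r4c2 = 6: row 4 has {1,3,5,7,8,9}; col 2 has {2,4,5,7,9}; box has {2,3,4,5,7,8,9} → only 6 remains.
r5c6 = 7: row 5 has {1,2,3,4,5,6,8,9}; col 6 has {1,6}; box has {1,3,5,6,8} → only 7 remains.
r6c2 = 1: row 6 has {3,5,6,7,8}; col 2 has {2,4,5,6,7,9}; box has {2,3,4,5,6,7,8,9} → only 1 remains.
r2c7 = 9: in row 2, 9 can only go here (every other open cell in that row sees a 9).
r3c8 = 7: in row 3, 7 can only go here (every other open cell in that row sees a 7).
r6c6 = 9: in row 6, 9 can only go here (every other open cell in that row sees a 9).
r8c4 = 9: in row 8, 9 can only go here (every other open cell in that row sees a 9).
r2c8 = 8: in column 8, 8 can only go here (every other open cell in that column sees an 8).
r2c4 = 2: row 2 has {1,3,4,5,6,7,8,9}; col 4 has {1,5,6,7,9}; box has {1,6,7,9} → only 2 remains.
r4c4 = 4: row 4 has {1,3,5,6,7,8,9}; col 4 has {1,2,5,6,7,9}; box has {1,3,5,6,7,8,9} → only 4 remains.
r4c6 = 2: row 4 has {1,3,4,5,6,7,8,9}; col 6 has {1,6,7,9}; box has {1,3,4,5,6,7,8,9} → only 2 remains.
r9c7 = 4: in row 9, 4 can only go here (every other open cell in that row sees a 4).
r1c7 = 5: row 1 has {1,2,3,6,7,8,9}; col 7 has {4,6,7,8,9}; box has {1,3,6,7,8,9} → only 5 remains.
r3c7 = 2: row 3 has {1,6,7,9}; col 7 has {4,5,6,7,8,9}; box has {1,3,5,6,7,8,9} → only 2 remains.
r3c9 = 4: row 3 has {1,2,6,7,9}; col 9 has {1,3,5,6,7,8,9}; box has {1,2,3,5,6,7,8,9} → only 4 remains.
r6c9 = 2: row 6 has {1,3,5,6,7,8,9}; col 9 has {1,3,4,5,6,7,8,9}; box has {1,3,5,6,7,8,9} → only 2 remains.
r7c8 = 2: row 7 has {5,6,7,8,9}; col 8 has {1,3,5,6,7,8,9}; box has {4,5,6,7,8,9} → only 2 remains.
r1c6 = 4: row 1 has {1,2,3,5,6,7,8,9}; col 6 has {1,2,6,7,9}; box has {1,2,6,7,9} → only 4 remains.
r3c5 = 5: row 3 has {1,2,4,6,7,9}; col 5 has {2,3,6,7,8,9}; box has {1,2,4,6,7,9} → only 5 remains.
r6c8 = 4: row 6 has {1,2,3,5,6,7,8,9}; col 8 has {1,2,3,5,6,7,8,9}; box has {1,2,3,5,6,7,8,9} → only 4 remains.
r7c6 = 3: row 7 has {2,5,6,7,8,9}; col 6 has {1,2,4,6,7,9}; box has {2,6,7,9} → only 3 remains.
r7c7 = 1: row 7 has {2,3,5,6,7,8,9}; col 7 has {2,4,5,6,7,8,9}; box has {2,4,5,6,7,8,9} → only 1 remains.
r8c5 = 1: row 8 has {2,4,6,7,9}; col 5 has {2,3,5,6,7,8,9}; box has {2,3,6,7,9} → only 1 remains.
r8c7 = 3: row 8 has {1,2,4,6,7,9}; col 7 has {1,2,4,5,6,7,8,9}; box has {1,2,4,5,6,7,8,9} → only 3 remains.
r9c4 = 8: row 9 has {1,2,4,5,6,7,9}; col 4 has {1,2,4,5,6,7,9}; box has {1,2,3,6,7,9} → only 8 remains.
r3c4 = 3: row 3 has {1,2,4,5,6,7,9}; col 4 has {1,2,4,5,6,7,8,9}; box has {1,2,4,5,6,7,9} → only 3 remains.
r3c6 = 8: row 3 has {1,2,3,4,5,6,7,9}; col 6 has {1,2,3,4,6,7,9}; box has {1,2,3,4,5,6,7,9} → only 8 remains.
r7c5 = 4: row 7 has {1,2,3,5,6,7,8,9}; col 5 has {1,2,3,5,6,7,8,9}; box has {1,2,3,6,7,8,9} → only 4 remains.
r8c2 = 8: row 8 has {1,2,3,4,6,7,9}; col 2 has {1,2,4,5,6,7,9}; box has {1,2,4,5,6,7,9} → only 8 remains.
r8c6 = 5: row 8 has {1,2,3,4,6,7,8,9}; col 6 has {1,2,3,4,6,7,8,9}; box has {1,2,3,4,6,7,8,9} → only 5 remains.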